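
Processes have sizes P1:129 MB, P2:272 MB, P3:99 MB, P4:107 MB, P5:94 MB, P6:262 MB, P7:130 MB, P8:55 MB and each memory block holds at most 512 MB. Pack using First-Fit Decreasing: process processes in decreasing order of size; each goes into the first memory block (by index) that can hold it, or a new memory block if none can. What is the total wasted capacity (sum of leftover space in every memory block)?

388

Sorted descending: 272, 262, 130, 129, 107, 99, 94, 55.
Put 272 MB in memory block 1; 240 MB remain.
Put 262 MB in memory block 2; 250 MB remain.
Put 130 MB in memory block 1; 110 MB remain.
Put 129 MB in memory block 2; 121 MB remain.
Put 107 MB in memory block 1; 3 MB remain.
Put 99 MB in memory block 2; 22 MB remain.
Put 94 MB in memory block 3; 418 MB remain.
Put 55 MB in memory block 3; 363 MB remain.
3 memory blocks × 512 MB = 1536 MB; used 1148 MB; unused 388 MB.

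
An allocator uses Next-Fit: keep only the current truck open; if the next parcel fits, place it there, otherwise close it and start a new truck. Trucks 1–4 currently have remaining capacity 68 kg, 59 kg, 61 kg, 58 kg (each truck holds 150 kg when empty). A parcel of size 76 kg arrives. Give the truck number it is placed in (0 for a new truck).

0

Next-Fit only looks at truck 4, which has 58 kg free.
76 kg does not fit, so a new truck is opened.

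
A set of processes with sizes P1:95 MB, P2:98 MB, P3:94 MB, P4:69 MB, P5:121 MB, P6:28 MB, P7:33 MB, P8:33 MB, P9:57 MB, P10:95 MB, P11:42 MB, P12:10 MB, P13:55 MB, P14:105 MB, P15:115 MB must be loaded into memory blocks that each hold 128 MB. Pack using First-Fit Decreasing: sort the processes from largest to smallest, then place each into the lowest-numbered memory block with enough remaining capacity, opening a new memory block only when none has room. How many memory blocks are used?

9 memory blocks

Sorted descending: 121, 115, 105, 98, 95, 95, 94, 69, 57, 55, 42, 33, 33, 28, 10.
Put 121 MB in memory block 1; 7 MB remain.
Put 115 MB in memory block 2; 13 MB remain.
Put 105 MB in memory block 3; 23 MB remain.
Put 98 MB in memory block 4; 30 MB remain.
Put 95 MB in memory block 5; 33 MB remain.
Put 95 MB in memory block 6; 33 MB remain.
Put 94 MB in memory block 7; 34 MB remain.
Put 69 MB in memory block 8; 59 MB remain.
Put 57 MB in memory block 8; 2 MB remain.
Put 55 MB in memory block 9; 73 MB remain.
Put 42 MB in memory block 9; 31 MB remain.
Put 33 MB in memory block 5; 0 MB remain.
Put 33 MB in memory block 6; 0 MB remain.
Put 28 MB in memory block 4; 2 MB remain.
Put 10 MB in memory block 2; 3 MB remain.
Final memory blocks: [121] [115,10] [105] [98,28] [95,33] [95,33] [94] [69,57] [55,42].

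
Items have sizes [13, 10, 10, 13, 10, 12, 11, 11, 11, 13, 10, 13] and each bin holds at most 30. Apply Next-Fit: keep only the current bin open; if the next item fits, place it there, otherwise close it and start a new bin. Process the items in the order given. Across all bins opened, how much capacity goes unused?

43

bin 1: place 13, 17 left
bin 1: place 10, 7 left
bin 2: place 10, 20 left
bin 2: place 13, 7 left
bin 3: place 10, 20 left
bin 3: place 12, 8 left
bin 4: place 11, 19 left
bin 4: place 11, 8 left
bin 5: place 11, 19 left
bin 5: place 13, 6 left
bin 6: place 10, 20 left
bin 6: place 13, 7 left
6 bins × 30 = 180; used 137; unused 43.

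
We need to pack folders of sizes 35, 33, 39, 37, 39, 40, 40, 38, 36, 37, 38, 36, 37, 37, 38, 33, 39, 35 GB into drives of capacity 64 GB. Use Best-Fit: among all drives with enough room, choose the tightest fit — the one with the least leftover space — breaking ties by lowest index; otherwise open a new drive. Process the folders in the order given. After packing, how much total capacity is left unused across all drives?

485

35 GB → drive 1 (remaining 29 GB)
33 GB → drive 2 (remaining 31 GB)
39 GB → drive 3 (remaining 25 GB)
37 GB → drive 4 (remaining 27 GB)
39 GB → drive 5 (remaining 25 GB)
40 GB → drive 6 (remaining 24 GB)
40 GB → drive 7 (remaining 24 GB)
38 GB → drive 8 (remaining 26 GB)
36 GB → drive 9 (remaining 28 GB)
37 GB → drive 10 (remaining 27 GB)
38 GB → drive 11 (remaining 26 GB)
36 GB → drive 12 (remaining 28 GB)
37 GB → drive 13 (remaining 27 GB)
37 GB → drive 14 (remaining 27 GB)
38 GB → drive 15 (remaining 26 GB)
33 GB → drive 16 (remaining 31 GB)
39 GB → drive 17 (remaining 25 GB)
35 GB → drive 18 (remaining 29 GB)
18 drives × 64 GB = 1152 GB; used 667 GB; unused 485 GB.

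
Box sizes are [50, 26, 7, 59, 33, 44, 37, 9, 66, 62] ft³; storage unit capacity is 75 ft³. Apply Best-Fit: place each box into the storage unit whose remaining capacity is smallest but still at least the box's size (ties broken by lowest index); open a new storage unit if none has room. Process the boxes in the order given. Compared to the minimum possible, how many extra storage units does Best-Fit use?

1

Best-Fit: [50,7] [26,33,9] [59] [44] [37] [66] [62] → 7 storage units.
Total size 393 ft³; any packing needs at least ⌈393/75⌉ = 6 storage units.
An optimal packing achieves that bound: [66,9] [62,7] [59] [50] [44,26] [37,33] → 6 storage units.
Excess: 7 − 6 = 1.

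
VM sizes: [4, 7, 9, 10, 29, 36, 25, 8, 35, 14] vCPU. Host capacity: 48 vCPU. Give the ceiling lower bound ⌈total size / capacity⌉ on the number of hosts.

Total size = 4 + 7 + 9 + 10 + 29 + 36 + 25 + 8 + 35 + 14 = 177 vCPU.
⌈177 / 48⌉ = 4.

4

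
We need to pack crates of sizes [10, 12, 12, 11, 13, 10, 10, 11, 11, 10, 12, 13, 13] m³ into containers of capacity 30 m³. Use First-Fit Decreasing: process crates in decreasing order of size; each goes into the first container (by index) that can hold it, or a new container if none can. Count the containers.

6

Sorted descending: 13, 13, 13, 12, 12, 12, 11, 11, 11, 10, 10, 10, 10.
13 m³ → container 1 (remaining 17 m³)
13 m³ → container 1 (remaining 4 m³)
13 m³ → container 2 (remaining 17 m³)
12 m³ → container 2 (remaining 5 m³)
12 m³ → container 3 (remaining 18 m³)
12 m³ → container 3 (remaining 6 m³)
11 m³ → container 4 (remaining 19 m³)
11 m³ → container 4 (remaining 8 m³)
11 m³ → container 5 (remaining 19 m³)
10 m³ → container 5 (remaining 9 m³)
10 m³ → container 6 (remaining 20 m³)
10 m³ → container 6 (remaining 10 m³)
10 m³ → container 6 (remaining 0 m³)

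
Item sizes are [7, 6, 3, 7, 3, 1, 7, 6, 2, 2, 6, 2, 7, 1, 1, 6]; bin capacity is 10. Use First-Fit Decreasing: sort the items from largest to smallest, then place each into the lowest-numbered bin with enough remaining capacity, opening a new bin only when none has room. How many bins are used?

8 bins

Sorted descending: 7, 7, 7, 7, 6, 6, 6, 6, 3, 3, 2, 2, 2, 1, 1, 1.
Put 7 in bin 1; 3 remain.
Put 7 in bin 2; 3 remain.
Put 7 in bin 3; 3 remain.
Put 7 in bin 4; 3 remain.
Put 6 in bin 5; 4 remain.
Put 6 in bin 6; 4 remain.
Put 6 in bin 7; 4 remain.
Put 6 in bin 8; 4 remain.
Put 3 in bin 1; 0 remain.
Put 3 in bin 2; 0 remain.
Put 2 in bin 3; 1 remain.
Put 2 in bin 4; 1 remain.
Put 2 in bin 5; 2 remain.
Put 1 in bin 3; 0 remain.
Put 1 in bin 4; 0 remain.
Put 1 in bin 5; 1 remain.
Final bins: [7,3] [7,3] [7,2,1] [7,2,1] [6,2,1] [6] [6] [6].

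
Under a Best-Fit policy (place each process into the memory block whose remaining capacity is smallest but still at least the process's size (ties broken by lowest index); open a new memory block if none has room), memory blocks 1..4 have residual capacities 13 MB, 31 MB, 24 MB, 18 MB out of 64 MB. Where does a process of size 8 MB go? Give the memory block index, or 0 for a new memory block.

Memory blocks with room: memory block 1 (13 MB), memory block 2 (31 MB), memory block 3 (24 MB), memory block 4 (18 MB).
Tightest fit is memory block 1 with 13 MB free.

1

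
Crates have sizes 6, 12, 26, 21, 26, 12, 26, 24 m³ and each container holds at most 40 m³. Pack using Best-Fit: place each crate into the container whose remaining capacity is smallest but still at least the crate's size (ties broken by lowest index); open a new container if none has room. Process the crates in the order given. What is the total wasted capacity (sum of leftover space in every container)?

6 m³ → container 1 (remaining 34 m³)
12 m³ → container 1 (remaining 22 m³)
26 m³ → container 2 (remaining 14 m³)
21 m³ → container 1 (remaining 1 m³)
26 m³ → container 3 (remaining 14 m³)
12 m³ → container 2 (remaining 2 m³)
26 m³ → container 4 (remaining 14 m³)
24 m³ → container 5 (remaining 16 m³)
5 containers × 40 m³ = 200 m³; used 153 m³; unused 47 m³.

47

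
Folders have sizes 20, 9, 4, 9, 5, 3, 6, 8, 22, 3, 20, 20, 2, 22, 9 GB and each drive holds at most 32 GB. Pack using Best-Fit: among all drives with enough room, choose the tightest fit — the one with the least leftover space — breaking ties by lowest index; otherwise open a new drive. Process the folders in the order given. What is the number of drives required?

drive 1: place 20 GB, 12 GB left
drive 1: place 9 GB, 3 GB left
drive 2: place 4 GB, 28 GB left
drive 2: place 9 GB, 19 GB left
drive 2: place 5 GB, 14 GB left
drive 1: place 3 GB, 0 GB left
drive 2: place 6 GB, 8 GB left
drive 2: place 8 GB, 0 GB left
drive 3: place 22 GB, 10 GB left
drive 3: place 3 GB, 7 GB left
drive 4: place 20 GB, 12 GB left
drive 5: place 20 GB, 12 GB left
drive 3: place 2 GB, 5 GB left
drive 6: place 22 GB, 10 GB left
drive 6: place 9 GB, 1 GB left

6 drives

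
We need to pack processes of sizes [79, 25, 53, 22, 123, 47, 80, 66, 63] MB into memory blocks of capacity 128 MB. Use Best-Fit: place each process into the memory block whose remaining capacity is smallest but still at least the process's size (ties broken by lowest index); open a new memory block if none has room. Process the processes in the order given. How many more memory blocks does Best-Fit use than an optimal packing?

1

Best-Fit: [79,25,22] [53,47] [123] [80] [66] [63] → 6 memory blocks.
Total size 558 MB; any packing needs at least ⌈558/128⌉ = 5 memory blocks.
An optimal packing achieves that bound: [123] [80,47] [79,25,22] [66,53] [63] → 5 memory blocks.
Excess: 6 − 5 = 1.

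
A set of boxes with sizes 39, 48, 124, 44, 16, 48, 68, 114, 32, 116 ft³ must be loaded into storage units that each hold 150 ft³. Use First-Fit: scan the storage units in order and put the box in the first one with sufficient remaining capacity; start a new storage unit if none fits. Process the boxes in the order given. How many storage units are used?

storage unit 1: place 39 ft³, 111 ft³ left
storage unit 1: place 48 ft³, 63 ft³ left
storage unit 2: place 124 ft³, 26 ft³ left
storage unit 1: place 44 ft³, 19 ft³ left
storage unit 1: place 16 ft³, 3 ft³ left
storage unit 3: place 48 ft³, 102 ft³ left
storage unit 3: place 68 ft³, 34 ft³ left
storage unit 4: place 114 ft³, 36 ft³ left
storage unit 3: place 32 ft³, 2 ft³ left
storage unit 5: place 116 ft³, 34 ft³ left

5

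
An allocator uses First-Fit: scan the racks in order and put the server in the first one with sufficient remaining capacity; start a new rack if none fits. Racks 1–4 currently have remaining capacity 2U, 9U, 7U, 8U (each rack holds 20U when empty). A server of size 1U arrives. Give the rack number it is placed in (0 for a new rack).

1

Racks with room: rack 1 (2U), rack 2 (9U), rack 3 (7U), rack 4 (8U).
The first with room is rack 1.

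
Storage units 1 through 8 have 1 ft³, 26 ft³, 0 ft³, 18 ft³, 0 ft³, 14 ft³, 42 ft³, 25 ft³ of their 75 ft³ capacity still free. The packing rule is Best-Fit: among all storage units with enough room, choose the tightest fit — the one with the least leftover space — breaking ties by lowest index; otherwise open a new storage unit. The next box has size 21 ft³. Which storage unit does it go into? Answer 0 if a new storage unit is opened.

Storage units with room: storage unit 2 (26 ft³), storage unit 7 (42 ft³), storage unit 8 (25 ft³).
Tightest fit is storage unit 8 with 25 ft³ free.

8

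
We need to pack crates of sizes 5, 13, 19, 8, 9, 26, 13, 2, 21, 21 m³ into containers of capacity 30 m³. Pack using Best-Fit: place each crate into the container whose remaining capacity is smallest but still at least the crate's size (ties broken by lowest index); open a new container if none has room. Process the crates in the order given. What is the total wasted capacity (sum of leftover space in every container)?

43

Put 5 m³ in container 1; 25 m³ remain.
Put 13 m³ in container 1; 12 m³ remain.
Put 19 m³ in container 2; 11 m³ remain.
Put 8 m³ in container 2; 3 m³ remain.
Put 9 m³ in container 1; 3 m³ remain.
Put 26 m³ in container 3; 4 m³ remain.
Put 13 m³ in container 4; 17 m³ remain.
Put 2 m³ in container 1; 1 m³ remain.
Put 21 m³ in container 5; 9 m³ remain.
Put 21 m³ in container 6; 9 m³ remain.
6 containers × 30 m³ = 180 m³; used 137 m³; unused 43 m³.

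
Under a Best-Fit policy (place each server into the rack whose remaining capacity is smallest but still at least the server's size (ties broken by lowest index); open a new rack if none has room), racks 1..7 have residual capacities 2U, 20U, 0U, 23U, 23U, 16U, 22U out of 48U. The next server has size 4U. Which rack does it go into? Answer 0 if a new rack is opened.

Racks with room: rack 2 (20U), rack 4 (23U), rack 5 (23U), rack 6 (16U), rack 7 (22U).
Tightest fit is rack 6 with 16U free.

6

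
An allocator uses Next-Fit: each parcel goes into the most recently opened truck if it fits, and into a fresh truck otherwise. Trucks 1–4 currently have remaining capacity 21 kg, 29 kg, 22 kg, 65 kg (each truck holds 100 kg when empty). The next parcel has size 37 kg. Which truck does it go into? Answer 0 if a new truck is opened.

4

Next-Fit only looks at truck 4, which has 65 kg free.
37 kg fits there.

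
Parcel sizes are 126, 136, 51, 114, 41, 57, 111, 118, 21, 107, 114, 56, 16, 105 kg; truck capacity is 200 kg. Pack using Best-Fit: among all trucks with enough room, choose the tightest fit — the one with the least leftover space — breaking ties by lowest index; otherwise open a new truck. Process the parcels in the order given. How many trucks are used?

8 trucks

truck 1: place 126 kg, 74 kg left
truck 2: place 136 kg, 64 kg left
truck 2: place 51 kg, 13 kg left
truck 3: place 114 kg, 86 kg left
truck 1: place 41 kg, 33 kg left
truck 3: place 57 kg, 29 kg left
truck 4: place 111 kg, 89 kg left
truck 5: place 118 kg, 82 kg left
truck 3: place 21 kg, 8 kg left
truck 6: place 107 kg, 93 kg left
truck 7: place 114 kg, 86 kg left
truck 5: place 56 kg, 26 kg left
truck 5: place 16 kg, 10 kg left
truck 8: place 105 kg, 95 kg left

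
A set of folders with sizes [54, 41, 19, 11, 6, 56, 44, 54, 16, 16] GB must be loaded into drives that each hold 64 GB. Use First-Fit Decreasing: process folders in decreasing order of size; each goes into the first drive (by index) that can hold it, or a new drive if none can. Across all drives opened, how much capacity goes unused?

67

Sorted descending: 56, 54, 54, 44, 41, 19, 16, 16, 11, 6.
drive 1: place 56 GB, 8 GB left
drive 2: place 54 GB, 10 GB left
drive 3: place 54 GB, 10 GB left
drive 4: place 44 GB, 20 GB left
drive 5: place 41 GB, 23 GB left
drive 4: place 19 GB, 1 GB left
drive 5: place 16 GB, 7 GB left
drive 6: place 16 GB, 48 GB left
drive 6: place 11 GB, 37 GB left
drive 1: place 6 GB, 2 GB left
6 drives × 64 GB = 384 GB; used 317 GB; unused 67 GB.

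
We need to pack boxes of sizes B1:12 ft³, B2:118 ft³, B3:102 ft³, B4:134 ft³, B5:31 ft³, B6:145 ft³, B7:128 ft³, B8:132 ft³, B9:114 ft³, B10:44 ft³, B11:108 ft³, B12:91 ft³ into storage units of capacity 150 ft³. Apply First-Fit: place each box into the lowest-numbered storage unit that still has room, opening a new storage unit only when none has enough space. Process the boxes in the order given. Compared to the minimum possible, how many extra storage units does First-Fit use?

First-Fit: [12,118] [102,31] [134] [145] [128] [132] [114] [44,91] [108] → 9 storage units.
9 boxes exceed 75 ft³ (half the capacity), and no two of those can share a storage unit, so at least 9 storage units are needed.
So 9 is already optimal.

0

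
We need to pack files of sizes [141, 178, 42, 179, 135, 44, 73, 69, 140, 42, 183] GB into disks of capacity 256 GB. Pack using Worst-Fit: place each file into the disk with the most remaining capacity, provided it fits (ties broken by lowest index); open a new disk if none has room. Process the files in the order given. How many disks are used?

141 GB → disk 1 (remaining 115 GB)
178 GB → disk 2 (remaining 78 GB)
42 GB → disk 1 (remaining 73 GB)
179 GB → disk 3 (remaining 77 GB)
135 GB → disk 4 (remaining 121 GB)
44 GB → disk 4 (remaining 77 GB)
73 GB → disk 2 (remaining 5 GB)
69 GB → disk 3 (remaining 8 GB)
140 GB → disk 5 (remaining 116 GB)
42 GB → disk 5 (remaining 74 GB)
183 GB → disk 6 (remaining 73 GB)
Final disks: [141,42] [178,73] [179,69] [135,44] [140,42] [183].

6 disks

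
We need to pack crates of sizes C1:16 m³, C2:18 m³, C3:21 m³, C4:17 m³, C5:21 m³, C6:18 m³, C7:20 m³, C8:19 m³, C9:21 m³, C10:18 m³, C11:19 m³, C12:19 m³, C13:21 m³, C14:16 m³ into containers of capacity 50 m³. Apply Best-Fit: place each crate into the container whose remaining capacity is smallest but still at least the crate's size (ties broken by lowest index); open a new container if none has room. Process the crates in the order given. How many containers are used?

7

C1 (16 m³) → container 1 (remaining 34 m³)
C2 (18 m³) → container 1 (remaining 16 m³)
C3 (21 m³) → container 2 (remaining 29 m³)
C4 (17 m³) → container 2 (remaining 12 m³)
C5 (21 m³) → container 3 (remaining 29 m³)
C6 (18 m³) → container 3 (remaining 11 m³)
C7 (20 m³) → container 4 (remaining 30 m³)
C8 (19 m³) → container 4 (remaining 11 m³)
C9 (21 m³) → container 5 (remaining 29 m³)
C10 (18 m³) → container 5 (remaining 11 m³)
C11 (19 m³) → container 6 (remaining 31 m³)
C12 (19 m³) → container 6 (remaining 12 m³)
C13 (21 m³) → container 7 (remaining 29 m³)
C14 (16 m³) → container 1 (remaining 0 m³)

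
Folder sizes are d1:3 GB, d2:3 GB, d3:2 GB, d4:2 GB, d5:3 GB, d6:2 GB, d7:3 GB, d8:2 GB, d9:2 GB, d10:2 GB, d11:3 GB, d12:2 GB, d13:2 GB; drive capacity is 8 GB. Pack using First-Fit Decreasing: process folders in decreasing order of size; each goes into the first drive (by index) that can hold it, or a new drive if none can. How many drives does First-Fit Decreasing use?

4 drives

Sorted descending: 3, 3, 3, 3, 3, 2, 2, 2, 2, 2, 2, 2, 2.
Put 3 GB in drive 1; 5 GB remain.
Put 3 GB in drive 1; 2 GB remain.
Put 3 GB in drive 2; 5 GB remain.
Put 3 GB in drive 2; 2 GB remain.
Put 3 GB in drive 3; 5 GB remain.
Put 2 GB in drive 1; 0 GB remain.
Put 2 GB in drive 2; 0 GB remain.
Put 2 GB in drive 3; 3 GB remain.
Put 2 GB in drive 3; 1 GB remain.
Put 2 GB in drive 4; 6 GB remain.
Put 2 GB in drive 4; 4 GB remain.
Put 2 GB in drive 4; 2 GB remain.
Put 2 GB in drive 4; 0 GB remain.
Final drives: [3,3,2] [3,3,2] [3,2,2] [2,2,2,2].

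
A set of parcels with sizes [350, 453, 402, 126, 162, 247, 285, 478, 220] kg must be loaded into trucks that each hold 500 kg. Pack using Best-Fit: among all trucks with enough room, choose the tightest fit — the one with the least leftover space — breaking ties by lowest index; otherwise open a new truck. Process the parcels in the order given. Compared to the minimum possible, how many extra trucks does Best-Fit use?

Best-Fit: [350,126] [453] [402] [162,247] [285] [478] [220] → 7 trucks.
Total size 2723 kg; any packing needs at least ⌈2723/500⌉ = 6 trucks.
An optimal packing achieves that bound: [478] [453] [402] [350,126] [285,162] [247,220] → 6 trucks.
Excess: 7 − 6 = 1.

1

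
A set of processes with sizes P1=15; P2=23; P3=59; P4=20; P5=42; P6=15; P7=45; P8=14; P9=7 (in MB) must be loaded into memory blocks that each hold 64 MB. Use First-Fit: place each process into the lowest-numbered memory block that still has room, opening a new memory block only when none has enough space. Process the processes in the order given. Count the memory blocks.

memory block 1: place P1 (15 MB), 49 MB left
memory block 1: place P2 (23 MB), 26 MB left
memory block 2: place P3 (59 MB), 5 MB left
memory block 1: place P4 (20 MB), 6 MB left
memory block 3: place P5 (42 MB), 22 MB left
memory block 3: place P6 (15 MB), 7 MB left
memory block 4: place P7 (45 MB), 19 MB left
memory block 4: place P8 (14 MB), 5 MB left
memory block 3: place P9 (7 MB), 0 MB left

4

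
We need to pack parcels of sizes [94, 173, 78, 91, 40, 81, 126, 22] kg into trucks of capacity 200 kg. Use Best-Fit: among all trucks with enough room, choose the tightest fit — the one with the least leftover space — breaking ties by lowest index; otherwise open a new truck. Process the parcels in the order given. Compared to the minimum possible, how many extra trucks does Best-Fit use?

Best-Fit: [94,78] [173,22] [91,40] [81] [126] → 5 trucks.
Total size 705 kg; any packing needs at least ⌈705/200⌉ = 4 trucks.
An optimal packing achieves that bound: [173,22] [126,40] [94,91] [81,78] → 4 trucks.
Excess: 5 − 4 = 1.

1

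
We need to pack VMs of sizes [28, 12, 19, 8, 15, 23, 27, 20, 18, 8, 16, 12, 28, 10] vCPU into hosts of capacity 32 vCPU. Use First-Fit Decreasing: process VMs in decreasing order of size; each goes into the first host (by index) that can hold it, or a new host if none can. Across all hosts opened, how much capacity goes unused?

Sorted descending: 28, 28, 27, 23, 20, 19, 18, 16, 15, 12, 12, 10, 8, 8.
host 1: place 28 vCPU, 4 vCPU left
host 2: place 28 vCPU, 4 vCPU left
host 3: place 27 vCPU, 5 vCPU left
host 4: place 23 vCPU, 9 vCPU left
host 5: place 20 vCPU, 12 vCPU left
host 6: place 19 vCPU, 13 vCPU left
host 7: place 18 vCPU, 14 vCPU left
host 8: place 16 vCPU, 16 vCPU left
host 8: place 15 vCPU, 1 vCPU left
host 5: place 12 vCPU, 0 vCPU left
host 6: place 12 vCPU, 1 vCPU left
host 7: place 10 vCPU, 4 vCPU left
host 4: place 8 vCPU, 1 vCPU left
host 9: place 8 vCPU, 24 vCPU left
9 hosts × 32 vCPU = 288 vCPU; used 244 vCPU; unused 44 vCPU.

44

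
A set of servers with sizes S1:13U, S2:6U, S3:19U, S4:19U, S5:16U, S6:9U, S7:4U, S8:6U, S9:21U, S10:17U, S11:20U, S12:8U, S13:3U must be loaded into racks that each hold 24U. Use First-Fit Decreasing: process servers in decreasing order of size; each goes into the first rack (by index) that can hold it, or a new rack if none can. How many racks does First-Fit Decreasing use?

Sorted descending: 21, 20, 19, 19, 17, 16, 13, 9, 8, 6, 6, 4, 3.
Put 21U in rack 1; 3U remain.
Put 20U in rack 2; 4U remain.
Put 19U in rack 3; 5U remain.
Put 19U in rack 4; 5U remain.
Put 17U in rack 5; 7U remain.
Put 16U in rack 6; 8U remain.
Put 13U in rack 7; 11U remain.
Put 9U in rack 7; 2U remain.
Put 8U in rack 6; 0U remain.
Put 6U in rack 5; 1U remain.
Put 6U in rack 8; 18U remain.
Put 4U in rack 2; 0U remain.
Put 3U in rack 1; 0U remain.

8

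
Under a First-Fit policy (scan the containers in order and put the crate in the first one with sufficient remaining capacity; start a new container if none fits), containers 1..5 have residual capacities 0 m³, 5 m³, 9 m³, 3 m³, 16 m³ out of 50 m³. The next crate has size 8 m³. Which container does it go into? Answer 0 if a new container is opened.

Containers with room: container 3 (9 m³), container 5 (16 m³).
The first with room is container 3.

3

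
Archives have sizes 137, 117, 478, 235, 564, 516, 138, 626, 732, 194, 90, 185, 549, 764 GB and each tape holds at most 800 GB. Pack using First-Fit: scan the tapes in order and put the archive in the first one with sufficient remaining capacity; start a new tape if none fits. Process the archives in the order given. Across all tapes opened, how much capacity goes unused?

Put 137 GB in tape 1; 663 GB remain.
Put 117 GB in tape 1; 546 GB remain.
Put 478 GB in tape 1; 68 GB remain.
Put 235 GB in tape 2; 565 GB remain.
Put 564 GB in tape 2; 1 GB remain.
Put 516 GB in tape 3; 284 GB remain.
Put 138 GB in tape 3; 146 GB remain.
Put 626 GB in tape 4; 174 GB remain.
Put 732 GB in tape 5; 68 GB remain.
Put 194 GB in tape 6; 606 GB remain.
Put 90 GB in tape 3; 56 GB remain.
Put 185 GB in tape 6; 421 GB remain.
Put 549 GB in tape 7; 251 GB remain.
Put 764 GB in tape 8; 36 GB remain.
8 tapes × 800 GB = 6400 GB; used 5325 GB; unused 1075 GB.

1075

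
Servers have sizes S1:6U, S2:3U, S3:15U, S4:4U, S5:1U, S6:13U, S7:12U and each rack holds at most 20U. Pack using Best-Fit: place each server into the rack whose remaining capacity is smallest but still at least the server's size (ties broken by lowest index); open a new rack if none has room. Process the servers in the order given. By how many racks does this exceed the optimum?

Best-Fit: [6,3] [15,4,1] [13] [12] → 4 racks.
Total size 54U; any packing needs at least ⌈54/20⌉ = 3 racks.
An optimal packing achieves that bound: [15,4,1] [13,6] [12,3] → 3 racks.
Excess: 4 − 3 = 1.

1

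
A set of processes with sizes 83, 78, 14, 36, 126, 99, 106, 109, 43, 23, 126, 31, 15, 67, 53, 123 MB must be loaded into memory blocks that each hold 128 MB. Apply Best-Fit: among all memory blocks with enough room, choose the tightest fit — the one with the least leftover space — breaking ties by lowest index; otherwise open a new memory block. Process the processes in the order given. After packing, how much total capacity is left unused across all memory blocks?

148

83 MB → memory block 1 (remaining 45 MB)
78 MB → memory block 2 (remaining 50 MB)
14 MB → memory block 1 (remaining 31 MB)
36 MB → memory block 2 (remaining 14 MB)
126 MB → memory block 3 (remaining 2 MB)
99 MB → memory block 4 (remaining 29 MB)
106 MB → memory block 5 (remaining 22 MB)
109 MB → memory block 6 (remaining 19 MB)
43 MB → memory block 7 (remaining 85 MB)
23 MB → memory block 4 (remaining 6 MB)
126 MB → memory block 8 (remaining 2 MB)
31 MB → memory block 1 (remaining 0 MB)
15 MB → memory block 6 (remaining 4 MB)
67 MB → memory block 7 (remaining 18 MB)
53 MB → memory block 9 (remaining 75 MB)
123 MB → memory block 10 (remaining 5 MB)
10 memory blocks × 128 MB = 1280 MB; used 1132 MB; unused 148 MB.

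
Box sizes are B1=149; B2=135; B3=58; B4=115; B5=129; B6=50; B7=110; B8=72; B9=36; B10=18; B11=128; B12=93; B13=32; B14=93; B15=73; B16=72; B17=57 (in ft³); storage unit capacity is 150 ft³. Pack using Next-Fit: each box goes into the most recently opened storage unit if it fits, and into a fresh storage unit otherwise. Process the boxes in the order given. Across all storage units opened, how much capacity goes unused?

B1 (149 ft³) → storage unit 1 (remaining 1 ft³)
B2 (135 ft³) → storage unit 2 (remaining 15 ft³)
B3 (58 ft³) → storage unit 3 (remaining 92 ft³)
B4 (115 ft³) → storage unit 4 (remaining 35 ft³)
B5 (129 ft³) → storage unit 5 (remaining 21 ft³)
B6 (50 ft³) → storage unit 6 (remaining 100 ft³)
B7 (110 ft³) → storage unit 7 (remaining 40 ft³)
B8 (72 ft³) → storage unit 8 (remaining 78 ft³)
B9 (36 ft³) → storage unit 8 (remaining 42 ft³)
B10 (18 ft³) → storage unit 8 (remaining 24 ft³)
B11 (128 ft³) → storage unit 9 (remaining 22 ft³)
B12 (93 ft³) → storage unit 10 (remaining 57 ft³)
B13 (32 ft³) → storage unit 10 (remaining 25 ft³)
B14 (93 ft³) → storage unit 11 (remaining 57 ft³)
B15 (73 ft³) → storage unit 12 (remaining 77 ft³)
B16 (72 ft³) → storage unit 12 (remaining 5 ft³)
B17 (57 ft³) → storage unit 13 (remaining 93 ft³)
13 storage units × 150 ft³ = 1950 ft³; used 1420 ft³; unused 530 ft³.

530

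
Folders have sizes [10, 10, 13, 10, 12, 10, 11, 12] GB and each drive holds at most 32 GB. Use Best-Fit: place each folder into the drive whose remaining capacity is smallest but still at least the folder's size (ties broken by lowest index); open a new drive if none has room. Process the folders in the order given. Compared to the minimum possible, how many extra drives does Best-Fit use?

Best-Fit: [10,10,10] [13,12] [10,11] [12] → 4 drives.
Total size 88 GB; any packing needs at least ⌈88/32⌉ = 3 drives.
An optimal packing achieves that bound: [13,12] [12,10,10] [11,10,10] → 3 drives.
Excess: 4 − 3 = 1.

1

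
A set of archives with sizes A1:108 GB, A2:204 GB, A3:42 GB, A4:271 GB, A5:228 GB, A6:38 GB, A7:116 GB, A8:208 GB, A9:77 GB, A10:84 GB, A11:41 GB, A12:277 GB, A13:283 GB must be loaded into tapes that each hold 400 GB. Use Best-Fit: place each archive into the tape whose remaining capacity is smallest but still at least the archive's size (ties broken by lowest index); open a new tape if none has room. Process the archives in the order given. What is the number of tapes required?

A1 (108 GB) → tape 1 (remaining 292 GB)
A2 (204 GB) → tape 1 (remaining 88 GB)
A3 (42 GB) → tape 1 (remaining 46 GB)
A4 (271 GB) → tape 2 (remaining 129 GB)
A5 (228 GB) → tape 3 (remaining 172 GB)
A6 (38 GB) → tape 1 (remaining 8 GB)
A7 (116 GB) → tape 2 (remaining 13 GB)
A8 (208 GB) → tape 4 (remaining 192 GB)
A9 (77 GB) → tape 3 (remaining 95 GB)
A10 (84 GB) → tape 3 (remaining 11 GB)
A11 (41 GB) → tape 4 (remaining 151 GB)
A12 (277 GB) → tape 5 (remaining 123 GB)
A13 (283 GB) → tape 6 (remaining 117 GB)

6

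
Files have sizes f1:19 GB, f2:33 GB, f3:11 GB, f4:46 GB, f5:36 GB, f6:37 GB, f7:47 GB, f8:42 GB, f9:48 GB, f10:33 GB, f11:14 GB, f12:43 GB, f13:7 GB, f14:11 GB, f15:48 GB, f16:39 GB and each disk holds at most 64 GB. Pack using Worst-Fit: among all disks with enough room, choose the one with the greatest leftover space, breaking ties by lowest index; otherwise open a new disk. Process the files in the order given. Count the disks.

11 disks

Put f1 (19 GB) in disk 1; 45 GB remain.
Put f2 (33 GB) in disk 1; 12 GB remain.
Put f3 (11 GB) in disk 1; 1 GB remain.
Put f4 (46 GB) in disk 2; 18 GB remain.
Put f5 (36 GB) in disk 3; 28 GB remain.
Put f6 (37 GB) in disk 4; 27 GB remain.
Put f7 (47 GB) in disk 5; 17 GB remain.
Put f8 (42 GB) in disk 6; 22 GB remain.
Put f9 (48 GB) in disk 7; 16 GB remain.
Put f10 (33 GB) in disk 8; 31 GB remain.
Put f11 (14 GB) in disk 8; 17 GB remain.
Put f12 (43 GB) in disk 9; 21 GB remain.
Put f13 (7 GB) in disk 3; 21 GB remain.
Put f14 (11 GB) in disk 4; 16 GB remain.
Put f15 (48 GB) in disk 10; 16 GB remain.
Put f16 (39 GB) in disk 11; 25 GB remain.
Final disks: [19,33,11] [46] [36,7] [37,11] [47] [42] [48] [33,14] [43] [48] [39].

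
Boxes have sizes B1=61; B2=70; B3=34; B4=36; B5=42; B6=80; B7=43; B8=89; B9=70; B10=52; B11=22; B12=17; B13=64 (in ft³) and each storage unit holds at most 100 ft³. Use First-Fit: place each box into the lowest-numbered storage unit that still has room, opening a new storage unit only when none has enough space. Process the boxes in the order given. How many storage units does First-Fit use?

8 storage units

storage unit 1: place B1 (61 ft³), 39 ft³ left
storage unit 2: place B2 (70 ft³), 30 ft³ left
storage unit 1: place B3 (34 ft³), 5 ft³ left
storage unit 3: place B4 (36 ft³), 64 ft³ left
storage unit 3: place B5 (42 ft³), 22 ft³ left
storage unit 4: place B6 (80 ft³), 20 ft³ left
storage unit 5: place B7 (43 ft³), 57 ft³ left
storage unit 6: place B8 (89 ft³), 11 ft³ left
storage unit 7: place B9 (70 ft³), 30 ft³ left
storage unit 5: place B10 (52 ft³), 5 ft³ left
storage unit 2: place B11 (22 ft³), 8 ft³ left
storage unit 3: place B12 (17 ft³), 5 ft³ left
storage unit 8: place B13 (64 ft³), 36 ft³ left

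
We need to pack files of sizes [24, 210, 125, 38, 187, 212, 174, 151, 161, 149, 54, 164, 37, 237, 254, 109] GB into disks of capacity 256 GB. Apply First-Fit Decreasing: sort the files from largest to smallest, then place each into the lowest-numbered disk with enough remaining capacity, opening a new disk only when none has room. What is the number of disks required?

11

Sorted descending: 254, 237, 212, 210, 187, 174, 164, 161, 151, 149, 125, 109, 54, 38, 37, 24.
254 GB → disk 1 (remaining 2 GB)
237 GB → disk 2 (remaining 19 GB)
212 GB → disk 3 (remaining 44 GB)
210 GB → disk 4 (remaining 46 GB)
187 GB → disk 5 (remaining 69 GB)
174 GB → disk 6 (remaining 82 GB)
164 GB → disk 7 (remaining 92 GB)
161 GB → disk 8 (remaining 95 GB)
151 GB → disk 9 (remaining 105 GB)
149 GB → disk 10 (remaining 107 GB)
125 GB → disk 11 (remaining 131 GB)
109 GB → disk 11 (remaining 22 GB)
54 GB → disk 5 (remaining 15 GB)
38 GB → disk 3 (remaining 6 GB)
37 GB → disk 4 (remaining 9 GB)
24 GB → disk 6 (remaining 58 GB)
Final disks: [254] [237] [212,38] [210,37] [187,54] [174,24] [164] [161] [151] [149] [125,109].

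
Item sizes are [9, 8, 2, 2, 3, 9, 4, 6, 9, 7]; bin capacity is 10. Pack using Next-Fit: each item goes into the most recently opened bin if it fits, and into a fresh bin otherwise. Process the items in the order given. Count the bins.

7

bin 1: place 9, 1 left
bin 2: place 8, 2 left
bin 2: place 2, 0 left
bin 3: place 2, 8 left
bin 3: place 3, 5 left
bin 4: place 9, 1 left
bin 5: place 4, 6 left
bin 5: place 6, 0 left
bin 6: place 9, 1 left
bin 7: place 7, 3 left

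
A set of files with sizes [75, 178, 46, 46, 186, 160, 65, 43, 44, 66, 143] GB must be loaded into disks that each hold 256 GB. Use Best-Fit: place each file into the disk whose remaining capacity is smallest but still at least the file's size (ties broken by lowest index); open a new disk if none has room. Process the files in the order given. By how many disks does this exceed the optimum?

0

Best-Fit: [75,178] [46,46,160] [186,65] [43,44,66] [143] → 5 disks.
Total size 1052 GB; any packing needs at least ⌈1052/256⌉ = 5 disks.
So 5 is already optimal.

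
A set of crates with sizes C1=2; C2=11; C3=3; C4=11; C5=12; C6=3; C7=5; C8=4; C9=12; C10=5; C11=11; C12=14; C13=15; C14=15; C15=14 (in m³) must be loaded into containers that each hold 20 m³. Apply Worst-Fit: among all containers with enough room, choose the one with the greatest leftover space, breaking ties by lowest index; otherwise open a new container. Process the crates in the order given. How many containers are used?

9 containers

container 1: place C1 (2 m³), 18 m³ left
container 1: place C2 (11 m³), 7 m³ left
container 1: place C3 (3 m³), 4 m³ left
container 2: place C4 (11 m³), 9 m³ left
container 3: place C5 (12 m³), 8 m³ left
container 2: place C6 (3 m³), 6 m³ left
container 3: place C7 (5 m³), 3 m³ left
container 2: place C8 (4 m³), 2 m³ left
container 4: place C9 (12 m³), 8 m³ left
container 4: place C10 (5 m³), 3 m³ left
container 5: place C11 (11 m³), 9 m³ left
container 6: place C12 (14 m³), 6 m³ left
container 7: place C13 (15 m³), 5 m³ left
container 8: place C14 (15 m³), 5 m³ left
container 9: place C15 (14 m³), 6 m³ left
Final containers: [2,11,3] [11,3,4] [12,5] [12,5] [11] [14] [15] [15] [14].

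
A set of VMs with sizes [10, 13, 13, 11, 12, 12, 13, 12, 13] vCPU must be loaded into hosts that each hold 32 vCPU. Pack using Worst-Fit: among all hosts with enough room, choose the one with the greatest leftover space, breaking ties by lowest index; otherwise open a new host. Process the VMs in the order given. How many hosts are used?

5 hosts

10 vCPU → host 1 (remaining 22 vCPU)
13 vCPU → host 1 (remaining 9 vCPU)
13 vCPU → host 2 (remaining 19 vCPU)
11 vCPU → host 2 (remaining 8 vCPU)
12 vCPU → host 3 (remaining 20 vCPU)
12 vCPU → host 3 (remaining 8 vCPU)
13 vCPU → host 4 (remaining 19 vCPU)
12 vCPU → host 4 (remaining 7 vCPU)
13 vCPU → host 5 (remaining 19 vCPU)
Final hosts: [10,13] [13,11] [12,12] [13,12] [13].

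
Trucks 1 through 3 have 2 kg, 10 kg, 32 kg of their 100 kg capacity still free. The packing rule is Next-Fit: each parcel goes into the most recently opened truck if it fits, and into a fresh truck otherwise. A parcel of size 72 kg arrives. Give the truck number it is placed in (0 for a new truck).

Next-Fit only looks at truck 3, which has 32 kg free.
72 kg does not fit, so a new truck is opened.

0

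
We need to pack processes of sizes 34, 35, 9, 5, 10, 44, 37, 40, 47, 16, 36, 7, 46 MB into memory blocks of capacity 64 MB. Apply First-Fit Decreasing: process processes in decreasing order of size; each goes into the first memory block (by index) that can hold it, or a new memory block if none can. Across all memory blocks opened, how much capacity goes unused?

Sorted descending: 47, 46, 44, 40, 37, 36, 35, 34, 16, 10, 9, 7, 5.
memory block 1: place 47 MB, 17 MB left
memory block 2: place 46 MB, 18 MB left
memory block 3: place 44 MB, 20 MB left
memory block 4: place 40 MB, 24 MB left
memory block 5: place 37 MB, 27 MB left
memory block 6: place 36 MB, 28 MB left
memory block 7: place 35 MB, 29 MB left
memory block 8: place 34 MB, 30 MB left
memory block 1: place 16 MB, 1 MB left
memory block 2: place 10 MB, 8 MB left
memory block 3: place 9 MB, 11 MB left
memory block 2: place 7 MB, 1 MB left
memory block 3: place 5 MB, 6 MB left
8 memory blocks × 64 MB = 512 MB; used 366 MB; unused 146 MB.

146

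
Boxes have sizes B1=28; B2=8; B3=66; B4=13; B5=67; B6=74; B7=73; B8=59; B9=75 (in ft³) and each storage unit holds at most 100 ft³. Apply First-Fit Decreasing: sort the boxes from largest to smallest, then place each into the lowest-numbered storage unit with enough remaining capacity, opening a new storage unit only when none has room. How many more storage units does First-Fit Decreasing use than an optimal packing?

0

First-Fit Decreasing: [75,13,8] [74] [73] [67,28] [66] [59] → 6 storage units.
6 boxes exceed 50 ft³ (half the capacity), and no two of those can share a storage unit, so at least 6 storage units are needed.
So 6 is already optimal.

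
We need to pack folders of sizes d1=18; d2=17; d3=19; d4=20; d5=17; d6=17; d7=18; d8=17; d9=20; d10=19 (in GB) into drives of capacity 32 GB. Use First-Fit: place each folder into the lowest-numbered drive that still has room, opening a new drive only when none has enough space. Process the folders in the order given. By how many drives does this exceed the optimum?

First-Fit: [18] [17] [19] [20] [17] [17] [18] [17] [20] [19] → 10 drives.
10 folders exceed 16 GB (half the capacity), and no two of those can share a drive, so at least 10 drives are needed.
So 10 is already optimal.

0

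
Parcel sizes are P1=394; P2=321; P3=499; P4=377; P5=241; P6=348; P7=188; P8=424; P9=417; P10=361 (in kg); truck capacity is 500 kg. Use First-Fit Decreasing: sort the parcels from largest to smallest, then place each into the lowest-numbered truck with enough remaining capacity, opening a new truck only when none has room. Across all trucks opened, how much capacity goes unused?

930

Sorted descending: 499, 424, 417, 394, 377, 361, 348, 321, 241, 188.
Put 499 kg in truck 1; 1 kg remain.
Put 424 kg in truck 2; 76 kg remain.
Put 417 kg in truck 3; 83 kg remain.
Put 394 kg in truck 4; 106 kg remain.
Put 377 kg in truck 5; 123 kg remain.
Put 361 kg in truck 6; 139 kg remain.
Put 348 kg in truck 7; 152 kg remain.
Put 321 kg in truck 8; 179 kg remain.
Put 241 kg in truck 9; 259 kg remain.
Put 188 kg in truck 9; 71 kg remain.
9 trucks × 500 kg = 4500 kg; used 3570 kg; unused 930 kg.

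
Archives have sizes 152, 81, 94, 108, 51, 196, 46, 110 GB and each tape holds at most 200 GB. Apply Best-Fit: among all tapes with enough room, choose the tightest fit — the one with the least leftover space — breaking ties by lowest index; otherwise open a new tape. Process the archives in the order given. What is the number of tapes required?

5

152 GB → tape 1 (remaining 48 GB)
81 GB → tape 2 (remaining 119 GB)
94 GB → tape 2 (remaining 25 GB)
108 GB → tape 3 (remaining 92 GB)
51 GB → tape 3 (remaining 41 GB)
196 GB → tape 4 (remaining 4 GB)
46 GB → tape 1 (remaining 2 GB)
110 GB → tape 5 (remaining 90 GB)
Final tapes: [152,46] [81,94] [108,51] [196] [110].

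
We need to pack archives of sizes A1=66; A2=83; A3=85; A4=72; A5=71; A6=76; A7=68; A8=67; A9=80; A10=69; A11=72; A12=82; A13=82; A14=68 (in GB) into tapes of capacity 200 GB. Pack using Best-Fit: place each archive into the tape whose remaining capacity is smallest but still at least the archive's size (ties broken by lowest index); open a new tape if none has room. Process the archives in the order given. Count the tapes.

Put A1 (66 GB) in tape 1; 134 GB remain.
Put A2 (83 GB) in tape 1; 51 GB remain.
Put A3 (85 GB) in tape 2; 115 GB remain.
Put A4 (72 GB) in tape 2; 43 GB remain.
Put A5 (71 GB) in tape 3; 129 GB remain.
Put A6 (76 GB) in tape 3; 53 GB remain.
Put A7 (68 GB) in tape 4; 132 GB remain.
Put A8 (67 GB) in tape 4; 65 GB remain.
Put A9 (80 GB) in tape 5; 120 GB remain.
Put A10 (69 GB) in tape 5; 51 GB remain.
Put A11 (72 GB) in tape 6; 128 GB remain.
Put A12 (82 GB) in tape 6; 46 GB remain.
Put A13 (82 GB) in tape 7; 118 GB remain.
Put A14 (68 GB) in tape 7; 50 GB remain.

7 tapes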